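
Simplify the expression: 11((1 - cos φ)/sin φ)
11((1 - cos φ)/sin φ) = 11(tan(φ/2)) (using Half angle)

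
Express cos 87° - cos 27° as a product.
cos 87° - cos 27° = -2 sin(57°) sin(30°)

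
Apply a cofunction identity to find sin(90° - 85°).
sin(90° - 85°) = cos(85°) = 0.08716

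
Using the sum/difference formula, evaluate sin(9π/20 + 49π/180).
sin(9π/20 + 49π/180) = sin 9π/20 cos 49π/180 + cos 9π/20 sin 49π/180 = 0.766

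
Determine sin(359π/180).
sin(359π/180) = -0.01745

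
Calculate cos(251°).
cos(251°) = -0.3256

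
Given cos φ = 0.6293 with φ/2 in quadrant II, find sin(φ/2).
sin(φ/2) = ±√((1 - cos φ)/2); positive since φ/2 ∈ QII, so sin(φ/2) = 0.4305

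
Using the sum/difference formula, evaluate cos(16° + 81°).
cos(16° + 81°) = cos 16° cos 81° - sin 16° sin 81° = -0.1219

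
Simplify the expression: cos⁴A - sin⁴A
cos⁴A - sin⁴A = cos(2A) (using Factoring + double angle)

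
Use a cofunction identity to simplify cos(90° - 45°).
cos(90° - 45°) = sin(45°)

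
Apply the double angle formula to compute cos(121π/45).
cos(121π/45) = cos²121π/90 - sin²121π/90 = -0.5592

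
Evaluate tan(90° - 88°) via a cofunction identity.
tan(90° - 88°) = cot(88°) = 0.03492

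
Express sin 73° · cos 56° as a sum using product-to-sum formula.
sin 73° cos 56° = (1/2)[sin(73°+56°) + sin(73°-56°)]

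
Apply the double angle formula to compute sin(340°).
sin(340°) = 2 sin 170° cos 170° = -0.342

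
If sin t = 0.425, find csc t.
csc t = 1/sin t = 2.353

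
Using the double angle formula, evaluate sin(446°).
sin(446°) = 2 sin 223° cos 223° = 0.9976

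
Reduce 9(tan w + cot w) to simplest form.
9(tan w + cot w) = 9(sec w csc w) (using Quotient identities)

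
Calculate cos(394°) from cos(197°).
cos(394°) = cos²197° - sin²197° = 0.829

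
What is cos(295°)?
cos(295°) = 0.4226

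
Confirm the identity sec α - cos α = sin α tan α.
LHS = 1/cos α - cos α = (1 - cos²α)/cos α = sin²α/cos α = sin α · (sin α/cos α) = sin α tan α = RHS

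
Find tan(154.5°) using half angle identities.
tan(154.5°) = sin 309° / (1 + cos 309°) = -0.477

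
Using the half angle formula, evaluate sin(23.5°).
sin(23.5°) = √((1 - cos 47°)/2) = 0.3987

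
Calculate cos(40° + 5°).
cos(40° + 5°) = cos 40° cos 5° - sin 40° sin 5° = √2/2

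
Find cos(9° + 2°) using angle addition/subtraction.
cos(9° + 2°) = cos 9° cos 2° - sin 9° sin 2° = 0.9816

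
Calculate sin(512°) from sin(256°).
sin(512°) = 2 sin 256° cos 256° = 0.4695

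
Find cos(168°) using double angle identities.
cos(168°) = cos²84° - sin²84° = -0.9781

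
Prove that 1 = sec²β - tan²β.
RHS = 1/cos²β - sin²β/cos²β = (1 - sin²β)/cos²β = cos²β/cos²β = 1 = LHS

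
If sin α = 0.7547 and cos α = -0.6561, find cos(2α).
cos(2α) = cos²α - sin²α = -0.1391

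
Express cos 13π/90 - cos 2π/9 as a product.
cos 13π/90 - cos 2π/9 = -2 sin(11π/60) sin(-7π/180)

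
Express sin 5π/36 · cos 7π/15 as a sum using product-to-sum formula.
sin 5π/36 cos 7π/15 = (1/2)[sin(5π/36+7π/15) + sin(5π/36-7π/15)]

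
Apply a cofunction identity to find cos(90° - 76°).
cos(90° - 76°) = sin(76°) = 0.9703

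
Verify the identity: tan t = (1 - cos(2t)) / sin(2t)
RHS = 2sin²t / (2 sin t cos t) = sin t/cos t = tan t = LHS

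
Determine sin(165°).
sin(165°) = (√6-√2)/4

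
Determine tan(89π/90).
tan(89π/90) = -0.03492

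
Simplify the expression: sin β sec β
sin β sec β = tan β (using Reciprocal + quotient)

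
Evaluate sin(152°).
sin(152°) = 0.4695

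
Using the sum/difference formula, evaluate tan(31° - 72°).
tan(31° - 72°) = (tan 31° - tan 72°)/(1 + tan 31° tan 72°) = -0.8693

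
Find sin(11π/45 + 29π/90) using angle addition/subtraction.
sin(11π/45 + 29π/90) = sin 11π/45 cos 29π/90 + cos 11π/45 sin 29π/90 = 0.9781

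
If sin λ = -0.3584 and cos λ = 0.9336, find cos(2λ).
cos(2λ) = cos²λ - sin²λ = 0.7432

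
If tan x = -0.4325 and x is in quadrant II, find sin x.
sin x = 0.397 (using tan²x + 1 = sec²x)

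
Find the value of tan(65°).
tan(65°) = 2.145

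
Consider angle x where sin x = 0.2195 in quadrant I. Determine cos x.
cos x = √(1 - sin²x) = 0.9756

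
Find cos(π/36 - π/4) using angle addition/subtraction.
cos(π/36 - π/4) = cos π/36 cos π/4 + sin π/36 sin π/4 = 0.766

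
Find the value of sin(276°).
sin(276°) = -0.9945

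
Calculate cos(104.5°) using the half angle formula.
cos(104.5°) = -√((1 + cos 209°)/2) = -0.2504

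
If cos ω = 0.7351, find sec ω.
sec ω = 1/cos ω = 1.36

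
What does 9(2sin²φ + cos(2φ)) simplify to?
9(2sin²φ + cos(2φ)) = 9 (using Double angle)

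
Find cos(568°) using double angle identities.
cos(568°) = cos²284° - sin²284° = -0.8829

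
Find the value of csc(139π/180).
csc(139π/180) = 1.524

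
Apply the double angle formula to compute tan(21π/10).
tan(21π/10) = 2 tan 21π/20 / (1 - tan²21π/20) = 0.3249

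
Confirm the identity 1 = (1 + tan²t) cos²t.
RHS = sec²t · cos²t = (1/cos²t) · cos²t = 1 = LHS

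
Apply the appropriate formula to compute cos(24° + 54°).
cos(24° + 54°) = cos 24° cos 54° - sin 24° sin 54° = 0.2079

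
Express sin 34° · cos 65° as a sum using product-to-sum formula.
sin 34° cos 65° = (1/2)[sin(34°+65°) + sin(34°-65°)]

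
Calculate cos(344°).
cos(344°) = 0.9613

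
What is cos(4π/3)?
cos(4π/3) = -1/2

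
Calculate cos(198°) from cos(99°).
cos(198°) = cos²99° - sin²99° = -0.9511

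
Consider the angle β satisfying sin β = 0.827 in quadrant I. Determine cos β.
cos β = √(1 - sin²β) = 0.5622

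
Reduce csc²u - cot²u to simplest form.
csc²u - cot²u = 1 (using Pythagorean identity)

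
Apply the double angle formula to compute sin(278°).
sin(278°) = 2 sin 139° cos 139° = -0.9903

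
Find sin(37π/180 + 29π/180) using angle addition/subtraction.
sin(37π/180 + 29π/180) = sin 37π/180 cos 29π/180 + cos 37π/180 sin 29π/180 = 0.9135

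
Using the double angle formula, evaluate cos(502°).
cos(502°) = cos²251° - sin²251° = -0.788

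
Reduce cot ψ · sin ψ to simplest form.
cot ψ · sin ψ = cos ψ (using Quotient identity)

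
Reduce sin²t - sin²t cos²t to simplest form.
sin²t - sin²t cos²t = sin⁴t (using Factoring)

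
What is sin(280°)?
sin(280°) = -0.9848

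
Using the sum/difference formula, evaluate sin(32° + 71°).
sin(32° + 71°) = sin 32° cos 71° + cos 32° sin 71° = 0.9744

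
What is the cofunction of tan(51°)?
tan(51°) = cot(90° - 51°) = cot(39°)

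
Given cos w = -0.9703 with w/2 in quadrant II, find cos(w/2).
cos(w/2) = ±√((1 + cos w)/2); negative since w/2 ∈ QII, so cos(w/2) = -0.1219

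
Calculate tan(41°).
tan(41°) = 0.8693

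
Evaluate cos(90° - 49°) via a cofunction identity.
cos(90° - 49°) = sin(49°) = 0.7547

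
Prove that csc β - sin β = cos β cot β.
LHS = 1/sin β - sin β = (1 - sin²β)/sin β = cos²β/sin β = cos β · (cos β/sin β) = cos β cot β = RHS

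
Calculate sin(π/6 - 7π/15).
sin(π/6 - 7π/15) = sin π/6 cos 7π/15 - cos π/6 sin 7π/15 = -0.809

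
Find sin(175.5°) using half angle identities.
sin(175.5°) = √((1 - cos 351°)/2) = 0.07846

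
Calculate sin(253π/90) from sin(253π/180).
sin(253π/90) = 2 sin 253π/180 cos 253π/180 = 0.5592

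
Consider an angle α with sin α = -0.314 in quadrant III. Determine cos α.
cos α = ±√(1 - sin²α) = -0.9494 (negative in QIII)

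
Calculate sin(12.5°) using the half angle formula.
sin(12.5°) = √((1 - cos 25°)/2) = 0.2164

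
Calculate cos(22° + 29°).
cos(22° + 29°) = cos 22° cos 29° - sin 22° sin 29° = 0.6293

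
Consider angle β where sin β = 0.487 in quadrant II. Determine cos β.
cos β = ±√(1 - sin²β) = -0.8734 (negative in QII)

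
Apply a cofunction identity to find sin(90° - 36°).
sin(90° - 36°) = cos(36°) = 0.809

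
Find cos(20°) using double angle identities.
cos(20°) = cos²10° - sin²10° = 0.9397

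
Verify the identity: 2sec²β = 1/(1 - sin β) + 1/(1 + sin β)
RHS = [(1 + sin β) + (1 - sin β)] / [(1 - sin β)(1 + sin β)] = 2/(1 - sin²β) = 2/cos²β = 2sec²β = LHS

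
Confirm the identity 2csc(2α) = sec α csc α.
LHS = 2/sin(2α) = 2/(2 sin α cos α) = 1/(sin α cos α) = (1/cos α)(1/sin α) = sec α csc α = RHS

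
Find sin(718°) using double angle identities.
sin(718°) = 2 sin 359° cos 359° = -0.0349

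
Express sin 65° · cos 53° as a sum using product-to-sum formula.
sin 65° cos 53° = (1/2)[sin(65°+53°) + sin(65°-53°)]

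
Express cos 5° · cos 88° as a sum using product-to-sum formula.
cos 5° cos 88° = (1/2)[cos(5°-88°) + cos(5°+88°)]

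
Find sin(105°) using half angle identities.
sin(105°) = √((1 - cos 210°)/2) = (√6+√2)/4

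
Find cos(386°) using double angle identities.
cos(386°) = cos²193° - sin²193° = 0.8988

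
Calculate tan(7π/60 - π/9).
tan(7π/60 - π/9) = (tan 7π/60 - tan π/9)/(1 + tan 7π/60 tan π/9) = 0.01746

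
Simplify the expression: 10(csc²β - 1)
10(csc²β - 1) = 10(cot²β) (using Pythagorean identity)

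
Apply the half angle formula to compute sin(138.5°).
sin(138.5°) = √((1 - cos 277°)/2) = 0.6626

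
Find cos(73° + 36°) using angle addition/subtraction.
cos(73° + 36°) = cos 73° cos 36° - sin 73° sin 36° = -0.3256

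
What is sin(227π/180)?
sin(227π/180) = -0.7314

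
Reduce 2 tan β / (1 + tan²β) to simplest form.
2 tan β / (1 + tan²β) = sin(2β) (using Double angle)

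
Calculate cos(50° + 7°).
cos(50° + 7°) = cos 50° cos 7° - sin 50° sin 7° = 0.5446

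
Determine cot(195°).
cot(195°) = 2+√3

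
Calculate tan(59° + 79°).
tan(59° + 79°) = (tan 59° + tan 79°)/(1 - tan 59° tan 79°) = -0.9004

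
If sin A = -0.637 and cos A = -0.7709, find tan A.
tan A = sin A / cos A = 0.8263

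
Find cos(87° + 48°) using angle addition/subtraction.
cos(87° + 48°) = cos 87° cos 48° - sin 87° sin 48° = -√2/2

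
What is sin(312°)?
sin(312°) = -0.7431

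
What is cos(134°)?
cos(134°) = -0.6947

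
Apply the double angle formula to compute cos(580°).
cos(580°) = cos²290° - sin²290° = -0.766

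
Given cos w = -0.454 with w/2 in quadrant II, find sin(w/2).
sin(w/2) = ±√((1 - cos w)/2); positive since w/2 ∈ QII, so sin(w/2) = 0.8526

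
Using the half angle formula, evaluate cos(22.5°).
cos(22.5°) = √((1 + cos 45°)/2) = √(2+√2)/2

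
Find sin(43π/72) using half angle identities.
sin(43π/72) = √((1 - cos 43π/36)/2) = 0.9537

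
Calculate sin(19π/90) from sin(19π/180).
sin(19π/90) = 2 sin 19π/180 cos 19π/180 = 0.6157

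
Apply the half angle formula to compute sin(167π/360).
sin(167π/360) = √((1 - cos 167π/180)/2) = 0.9936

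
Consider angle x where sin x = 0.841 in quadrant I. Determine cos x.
cos x = √(1 - sin²x) = 0.541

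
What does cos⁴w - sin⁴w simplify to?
cos⁴w - sin⁴w = cos(2w) (using Factoring + double angle)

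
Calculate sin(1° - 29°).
sin(1° - 29°) = sin 1° cos 29° - cos 1° sin 29° = -0.4695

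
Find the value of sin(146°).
sin(146°) = 0.5592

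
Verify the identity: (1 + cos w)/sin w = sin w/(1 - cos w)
RHS = sin w(1 + cos w) / ((1 - cos w)(1 + cos w)) = sin w(1 + cos w) / (1 - cos²w) = sin w(1 + cos w) / sin²w = (1 + cos w)/sin w = LHS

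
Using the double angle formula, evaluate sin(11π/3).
sin(11π/3) = 2 sin 11π/6 cos 11π/6 = -√3/2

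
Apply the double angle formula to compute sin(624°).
sin(624°) = 2 sin 312° cos 312° = -0.9945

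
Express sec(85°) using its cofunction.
sec(85°) = csc(90° - 85°) = csc(5°)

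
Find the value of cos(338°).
cos(338°) = 0.9272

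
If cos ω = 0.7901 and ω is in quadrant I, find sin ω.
sin ω = 0.613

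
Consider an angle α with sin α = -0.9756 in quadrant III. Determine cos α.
cos α = ±√(1 - sin²α) = -0.2196 (negative in QIII)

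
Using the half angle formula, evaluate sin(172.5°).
sin(172.5°) = √((1 - cos 345°)/2) = 0.1305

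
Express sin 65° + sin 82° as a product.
sin 65° + sin 82° = 2 sin(73.5°) cos(-8.5°)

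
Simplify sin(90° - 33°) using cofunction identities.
sin(90° - 33°) = cos(33°)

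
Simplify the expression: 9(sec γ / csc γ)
9(sec γ / csc γ) = 9(tan γ) (using Reciprocal identities)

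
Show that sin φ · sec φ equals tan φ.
LHS = sin φ · (1/cos φ) = sin φ/cos φ = tan φ = RHS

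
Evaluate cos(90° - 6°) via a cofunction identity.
cos(90° - 6°) = sin(6°) = 0.1045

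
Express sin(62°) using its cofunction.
sin(62°) = cos(90° - 62°) = cos(28°)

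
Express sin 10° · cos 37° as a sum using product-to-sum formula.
sin 10° cos 37° = (1/2)[sin(10°+37°) + sin(10°-37°)]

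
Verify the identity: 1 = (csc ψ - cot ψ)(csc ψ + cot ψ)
RHS = csc²ψ - cot²ψ = (1 + cot²ψ) - cot²ψ = 1 = LHS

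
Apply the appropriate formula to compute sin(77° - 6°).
sin(77° - 6°) = sin 77° cos 6° - cos 77° sin 6° = 0.9455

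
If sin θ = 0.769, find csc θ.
csc θ = 1/sin θ = 1.3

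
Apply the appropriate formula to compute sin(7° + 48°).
sin(7° + 48°) = sin 7° cos 48° + cos 7° sin 48° = 0.8192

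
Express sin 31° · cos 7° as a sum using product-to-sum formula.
sin 31° cos 7° = (1/2)[sin(31°+7°) + sin(31°-7°)]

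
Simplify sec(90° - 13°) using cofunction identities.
sec(90° - 13°) = csc(13°)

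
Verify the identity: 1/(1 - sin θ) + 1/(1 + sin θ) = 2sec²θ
LHS = [(1 + sin θ) + (1 - sin θ)] / [(1 - sin θ)(1 + sin θ)] = 2/(1 - sin²θ) = 2/cos²θ = 2sec²θ = RHS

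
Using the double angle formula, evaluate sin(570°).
sin(570°) = 2 sin 285° cos 285° = -1/2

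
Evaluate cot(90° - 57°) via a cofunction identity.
cot(90° - 57°) = tan(57°) = 1.54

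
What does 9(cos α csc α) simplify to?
9(cos α csc α) = 9(cot α) (using Reciprocal + quotient)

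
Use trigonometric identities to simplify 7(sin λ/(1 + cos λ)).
7(sin λ/(1 + cos λ)) = 7(tan(λ/2)) (using Half angle)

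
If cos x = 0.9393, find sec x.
sec x = 1/cos x = 1.065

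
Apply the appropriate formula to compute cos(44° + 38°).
cos(44° + 38°) = cos 44° cos 38° - sin 44° sin 38° = 0.1392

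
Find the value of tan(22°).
tan(22°) = 0.404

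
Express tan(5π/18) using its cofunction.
tan(5π/18) = cot(π/2 - 5π/18) = cot(2π/9)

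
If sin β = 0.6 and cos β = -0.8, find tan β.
tan β = sin β / cos β = -0.75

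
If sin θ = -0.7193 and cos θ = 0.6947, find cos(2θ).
cos(2θ) = cos²θ - sin²θ = -0.03478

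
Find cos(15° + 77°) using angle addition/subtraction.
cos(15° + 77°) = cos 15° cos 77° - sin 15° sin 77° = -0.0349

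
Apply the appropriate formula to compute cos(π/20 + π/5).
cos(π/20 + π/5) = cos π/20 cos π/5 - sin π/20 sin π/5 = √2/2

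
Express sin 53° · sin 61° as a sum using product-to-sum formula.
sin 53° sin 61° = (1/2)[cos(53°-61°) - cos(53°+61°)]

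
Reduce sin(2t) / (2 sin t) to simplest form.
sin(2t) / (2 sin t) = cos t (using Double angle)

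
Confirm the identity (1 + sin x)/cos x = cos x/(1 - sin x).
LHS = (1 + sin x)(1 - sin x) / (cos x(1 - sin x)) = (1 - sin²x) / (cos x(1 - sin x)) = cos²x / (cos x(1 - sin x)) = cos x/(1 - sin x) = RHS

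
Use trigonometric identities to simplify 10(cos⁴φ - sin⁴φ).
10(cos⁴φ - sin⁴φ) = 10(cos(2φ)) (using Factoring + double angle)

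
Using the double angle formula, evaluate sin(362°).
sin(362°) = 2 sin 181° cos 181° = 0.0349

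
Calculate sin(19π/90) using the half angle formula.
sin(19π/90) = √((1 - cos 19π/45)/2) = 0.6157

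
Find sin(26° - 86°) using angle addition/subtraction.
sin(26° - 86°) = sin 26° cos 86° - cos 26° sin 86° = -√3/2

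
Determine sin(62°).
sin(62°) = 0.8829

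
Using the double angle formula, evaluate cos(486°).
cos(486°) = cos²243° - sin²243° = -0.5878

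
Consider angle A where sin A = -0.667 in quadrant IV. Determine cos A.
cos A = √(1 - sin²A) = 0.7451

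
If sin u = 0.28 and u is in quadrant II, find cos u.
cos u = -0.96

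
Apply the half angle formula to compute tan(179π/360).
tan(179π/360) = sin 179π/180 / (1 + cos 179π/180) = 114.6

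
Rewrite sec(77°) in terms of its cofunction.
sec(77°) = csc(90° - 77°) = csc(13°)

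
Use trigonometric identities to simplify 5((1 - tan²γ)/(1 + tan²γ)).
5((1 - tan²γ)/(1 + tan²γ)) = 5(cos(2γ)) (using Double angle)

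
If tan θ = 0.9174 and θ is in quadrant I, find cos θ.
cos θ = 0.7369 (using tan²θ + 1 = sec²θ)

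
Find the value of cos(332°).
cos(332°) = 0.8829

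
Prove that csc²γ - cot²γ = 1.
LHS = 1/sin²γ - cos²γ/sin²γ = (1 - cos²γ)/sin²γ = sin²γ/sin²γ = 1 = RHS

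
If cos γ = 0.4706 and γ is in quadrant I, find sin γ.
sin γ = 0.8823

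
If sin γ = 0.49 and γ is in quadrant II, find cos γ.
cos γ = -0.8717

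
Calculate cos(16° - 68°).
cos(16° - 68°) = cos 16° cos 68° + sin 16° sin 68° = 0.6157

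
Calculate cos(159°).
cos(159°) = -0.9336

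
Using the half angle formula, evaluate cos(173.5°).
cos(173.5°) = -√((1 + cos 347°)/2) = -0.9936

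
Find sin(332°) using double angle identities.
sin(332°) = 2 sin 166° cos 166° = -0.4695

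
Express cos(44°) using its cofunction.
cos(44°) = sin(90° - 44°) = sin(46°)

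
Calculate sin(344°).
sin(344°) = -0.2756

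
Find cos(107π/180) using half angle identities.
cos(107π/180) = -√((1 + cos 107π/90)/2) = -0.2924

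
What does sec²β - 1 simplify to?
sec²β - 1 = tan²β (using Pythagorean identity)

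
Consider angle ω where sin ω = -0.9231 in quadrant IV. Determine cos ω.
cos ω = √(1 - sin²ω) = 0.3846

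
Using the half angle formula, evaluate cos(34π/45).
cos(34π/45) = -√((1 + cos 68π/45)/2) = -0.7193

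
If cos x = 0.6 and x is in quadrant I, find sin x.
sin x = 0.8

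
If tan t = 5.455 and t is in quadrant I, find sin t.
sin t = 0.9836 (using tan²t + 1 = sec²t)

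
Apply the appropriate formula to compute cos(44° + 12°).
cos(44° + 12°) = cos 44° cos 12° - sin 44° sin 12° = 0.5592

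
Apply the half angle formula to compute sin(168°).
sin(168°) = √((1 - cos 336°)/2) = 0.2079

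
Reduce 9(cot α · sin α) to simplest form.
9(cot α · sin α) = 9(cos α) (using Quotient identity)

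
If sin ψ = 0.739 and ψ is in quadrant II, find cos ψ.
cos ψ = -0.6737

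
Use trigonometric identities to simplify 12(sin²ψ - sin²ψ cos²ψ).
12(sin²ψ - sin²ψ cos²ψ) = 12(sin⁴ψ) (using Factoring)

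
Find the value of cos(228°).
cos(228°) = -0.6691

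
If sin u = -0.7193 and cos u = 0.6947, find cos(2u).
cos(2u) = cos²u - sin²u = -0.03478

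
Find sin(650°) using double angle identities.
sin(650°) = 2 sin 325° cos 325° = -0.9397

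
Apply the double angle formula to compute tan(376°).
tan(376°) = 2 tan 188° / (1 - tan²188°) = 0.2867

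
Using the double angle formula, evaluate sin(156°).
sin(156°) = 2 sin 78° cos 78° = 0.4067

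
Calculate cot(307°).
cot(307°) = -0.7536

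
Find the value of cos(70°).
cos(70°) = 0.342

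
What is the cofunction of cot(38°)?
cot(38°) = tan(90° - 38°) = tan(52°)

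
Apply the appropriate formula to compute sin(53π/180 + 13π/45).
sin(53π/180 + 13π/45) = sin 53π/180 cos 13π/45 + cos 53π/180 sin 13π/45 = (√6+√2)/4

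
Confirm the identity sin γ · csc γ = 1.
LHS = sin γ · (1/sin γ) = 1 = RHS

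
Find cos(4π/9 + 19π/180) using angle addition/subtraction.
cos(4π/9 + 19π/180) = cos 4π/9 cos 19π/180 - sin 4π/9 sin 19π/180 = -0.1564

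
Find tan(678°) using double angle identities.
tan(678°) = 2 tan 339° / (1 - tan²339°) = -0.9004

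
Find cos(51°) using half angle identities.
cos(51°) = √((1 + cos 102°)/2) = 0.6293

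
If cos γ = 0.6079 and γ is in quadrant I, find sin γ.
sin γ = 0.794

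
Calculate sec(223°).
sec(223°) = -1.367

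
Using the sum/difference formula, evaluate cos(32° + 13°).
cos(32° + 13°) = cos 32° cos 13° - sin 32° sin 13° = √2/2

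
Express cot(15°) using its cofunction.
cot(15°) = tan(90° - 15°) = tan(75°)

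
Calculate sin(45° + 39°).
sin(45° + 39°) = sin 45° cos 39° + cos 45° sin 39° = 0.9945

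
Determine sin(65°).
sin(65°) = 0.9063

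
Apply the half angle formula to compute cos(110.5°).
cos(110.5°) = -√((1 + cos 221°)/2) = -0.3502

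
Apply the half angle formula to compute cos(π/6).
cos(π/6) = √((1 + cos π/3)/2) = √3/2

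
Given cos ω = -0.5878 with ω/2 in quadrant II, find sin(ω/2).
sin(ω/2) = ±√((1 - cos ω)/2); positive since ω/2 ∈ QII, so sin(ω/2) = 0.891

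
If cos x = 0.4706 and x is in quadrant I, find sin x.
sin x = 0.8823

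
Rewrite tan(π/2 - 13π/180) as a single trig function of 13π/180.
tan(π/2 - 13π/180) = cot(13π/180)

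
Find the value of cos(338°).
cos(338°) = 0.9272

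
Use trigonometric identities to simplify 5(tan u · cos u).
5(tan u · cos u) = 5(sin u) (using Quotient identity)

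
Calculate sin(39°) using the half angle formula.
sin(39°) = √((1 - cos 78°)/2) = 0.6293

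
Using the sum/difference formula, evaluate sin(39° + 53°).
sin(39° + 53°) = sin 39° cos 53° + cos 39° sin 53° = 0.9994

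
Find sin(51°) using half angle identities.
sin(51°) = √((1 - cos 102°)/2) = 0.7771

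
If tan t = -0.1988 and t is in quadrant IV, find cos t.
cos t = 0.9808 (using tan²t + 1 = sec²t)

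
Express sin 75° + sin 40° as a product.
sin 75° + sin 40° = 2 sin(57.5°) cos(17.5°)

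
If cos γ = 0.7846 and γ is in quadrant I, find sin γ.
sin γ = 0.62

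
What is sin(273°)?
sin(273°) = -0.9986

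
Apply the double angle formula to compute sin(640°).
sin(640°) = 2 sin 320° cos 320° = -0.9848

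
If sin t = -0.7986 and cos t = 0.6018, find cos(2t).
cos(2t) = cos²t - sin²t = -0.2756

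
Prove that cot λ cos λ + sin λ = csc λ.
LHS = cos²λ/sin λ + sin λ = (cos²λ + sin²λ)/sin λ = 1/sin λ = csc λ = RHS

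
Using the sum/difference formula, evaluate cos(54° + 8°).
cos(54° + 8°) = cos 54° cos 8° - sin 54° sin 8° = 0.4695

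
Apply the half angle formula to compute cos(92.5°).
cos(92.5°) = -√((1 + cos 185°)/2) = -0.04362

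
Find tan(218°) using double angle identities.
tan(218°) = 2 tan 109° / (1 - tan²109°) = 0.7813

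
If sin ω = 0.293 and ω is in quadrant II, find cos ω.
cos ω = -0.9561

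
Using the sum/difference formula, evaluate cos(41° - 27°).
cos(41° - 27°) = cos 41° cos 27° + sin 41° sin 27° = 0.9703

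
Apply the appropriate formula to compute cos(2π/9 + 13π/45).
cos(2π/9 + 13π/45) = cos 2π/9 cos 13π/45 - sin 2π/9 sin 13π/45 = -0.0349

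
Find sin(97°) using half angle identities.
sin(97°) = √((1 - cos 194°)/2) = 0.9925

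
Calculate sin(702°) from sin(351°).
sin(702°) = 2 sin 351° cos 351° = -0.309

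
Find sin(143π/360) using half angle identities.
sin(143π/360) = √((1 - cos 143π/180)/2) = 0.9483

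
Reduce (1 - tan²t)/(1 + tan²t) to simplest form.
(1 - tan²t)/(1 + tan²t) = cos(2t) (using Double angle)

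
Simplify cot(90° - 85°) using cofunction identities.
cot(90° - 85°) = tan(85°)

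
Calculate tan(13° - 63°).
tan(13° - 63°) = (tan 13° - tan 63°)/(1 + tan 13° tan 63°) = -1.192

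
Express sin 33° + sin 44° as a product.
sin 33° + sin 44° = 2 sin(38.5°) cos(-5.5°)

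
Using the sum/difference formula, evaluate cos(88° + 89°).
cos(88° + 89°) = cos 88° cos 89° - sin 88° sin 89° = -0.9986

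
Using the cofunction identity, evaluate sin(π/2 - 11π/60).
sin(π/2 - 11π/60) = cos(11π/60) = 0.8387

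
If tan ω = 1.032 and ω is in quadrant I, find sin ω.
sin ω = 0.7182 (using tan²ω + 1 = sec²ω)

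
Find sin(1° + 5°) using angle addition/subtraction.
sin(1° + 5°) = sin 1° cos 5° + cos 1° sin 5° = 0.1045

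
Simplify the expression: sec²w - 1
sec²w - 1 = tan²w (using Pythagorean identity)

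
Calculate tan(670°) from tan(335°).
tan(670°) = 2 tan 335° / (1 - tan²335°) = -1.192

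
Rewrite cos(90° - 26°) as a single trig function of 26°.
cos(90° - 26°) = sin(26°)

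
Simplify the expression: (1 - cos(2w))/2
(1 - cos(2w))/2 = sin²w (using Power reduction)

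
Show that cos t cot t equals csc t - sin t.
RHS = 1/sin t - sin t = (1 - sin²t)/sin t = cos²t/sin t = cos t · (cos t/sin t) = cos t cot t = LHS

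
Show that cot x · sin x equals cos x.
LHS = (cos x/sin x) · sin x = cos x = RHS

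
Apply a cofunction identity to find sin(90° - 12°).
sin(90° - 12°) = cos(12°) = 0.9781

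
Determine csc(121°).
csc(121°) = 1.167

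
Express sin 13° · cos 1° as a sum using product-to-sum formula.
sin 13° cos 1° = (1/2)[sin(13°+1°) + sin(13°-1°)]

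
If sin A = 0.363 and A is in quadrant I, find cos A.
cos A = 0.9318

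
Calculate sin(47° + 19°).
sin(47° + 19°) = sin 47° cos 19° + cos 47° sin 19° = 0.9135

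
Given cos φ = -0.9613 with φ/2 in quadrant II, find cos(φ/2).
cos(φ/2) = ±√((1 + cos φ)/2); negative since φ/2 ∈ QII, so cos(φ/2) = -0.1391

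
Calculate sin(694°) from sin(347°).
sin(694°) = 2 sin 347° cos 347° = -0.4384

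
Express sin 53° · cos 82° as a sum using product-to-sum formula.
sin 53° cos 82° = (1/2)[sin(53°+82°) + sin(53°-82°)]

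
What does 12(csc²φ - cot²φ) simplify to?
12(csc²φ - cot²φ) = 12 (using Pythagorean identity)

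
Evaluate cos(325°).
cos(325°) = 0.8192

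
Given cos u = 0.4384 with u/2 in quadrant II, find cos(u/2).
cos(u/2) = ±√((1 + cos u)/2); negative since u/2 ∈ QII, so cos(u/2) = -0.8481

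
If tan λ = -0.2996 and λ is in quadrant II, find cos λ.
cos λ = -0.9579 (using tan²λ + 1 = sec²λ)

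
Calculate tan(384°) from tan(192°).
tan(384°) = 2 tan 192° / (1 - tan²192°) = 0.4452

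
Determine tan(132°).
tan(132°) = -1.111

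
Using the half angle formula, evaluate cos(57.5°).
cos(57.5°) = √((1 + cos 115°)/2) = 0.5373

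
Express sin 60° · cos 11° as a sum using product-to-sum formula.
sin 60° cos 11° = (1/2)[sin(60°+11°) + sin(60°-11°)]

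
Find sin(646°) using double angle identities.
sin(646°) = 2 sin 323° cos 323° = -0.9613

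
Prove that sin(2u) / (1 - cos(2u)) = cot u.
LHS = 2 sin u cos u / (2sin²u) = cos u/sin u = cot u = RHS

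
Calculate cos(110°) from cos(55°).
cos(110°) = cos²55° - sin²55° = -0.342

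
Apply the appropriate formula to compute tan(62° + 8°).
tan(62° + 8°) = (tan 62° + tan 8°)/(1 - tan 62° tan 8°) = 2.747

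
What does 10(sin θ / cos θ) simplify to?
10(sin θ / cos θ) = 10(tan θ) (using Quotient identity)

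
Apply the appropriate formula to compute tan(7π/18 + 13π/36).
tan(7π/18 + 13π/36) = (tan 7π/18 + tan 13π/36)/(1 - tan 7π/18 tan 13π/36) = -1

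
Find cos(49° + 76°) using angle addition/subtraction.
cos(49° + 76°) = cos 49° cos 76° - sin 49° sin 76° = -0.5736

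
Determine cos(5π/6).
cos(5π/6) = -√3/2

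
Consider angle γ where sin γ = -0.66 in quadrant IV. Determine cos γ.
cos γ = √(1 - sin²γ) = 0.7513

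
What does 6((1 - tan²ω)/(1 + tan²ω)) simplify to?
6((1 - tan²ω)/(1 + tan²ω)) = 6(cos(2ω)) (using Double angle)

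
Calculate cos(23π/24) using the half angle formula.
cos(23π/24) = -√((1 + cos 23π/12)/2) = -0.9914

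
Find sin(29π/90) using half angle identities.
sin(29π/90) = √((1 - cos 29π/45)/2) = 0.848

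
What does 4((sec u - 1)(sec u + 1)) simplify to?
4((sec u - 1)(sec u + 1)) = 4(tan²u) (using Diff. of squares)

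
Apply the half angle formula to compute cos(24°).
cos(24°) = √((1 + cos 48°)/2) = 0.9135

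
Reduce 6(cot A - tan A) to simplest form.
6(cot A - tan A) = 6(2 cot(2A)) (using Double angle)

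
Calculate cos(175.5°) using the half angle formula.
cos(175.5°) = -√((1 + cos 351°)/2) = -0.9969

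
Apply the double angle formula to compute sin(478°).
sin(478°) = 2 sin 239° cos 239° = 0.8829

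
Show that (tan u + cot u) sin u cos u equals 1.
LHS = (sin u/cos u + cos u/sin u) sin u cos u = ((sin²u + cos²u)/(sin u cos u)) · sin u cos u = sin²u + cos²u = 1 = RHS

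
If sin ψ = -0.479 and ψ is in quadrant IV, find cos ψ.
cos ψ = 0.8778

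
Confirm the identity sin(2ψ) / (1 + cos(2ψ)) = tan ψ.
LHS = 2 sin ψ cos ψ / (2cos²ψ) = sin ψ/cos ψ = tan ψ = RHS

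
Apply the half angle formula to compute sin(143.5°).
sin(143.5°) = √((1 - cos 287°)/2) = 0.5948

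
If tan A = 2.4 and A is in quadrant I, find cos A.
cos A = 0.3846 (using tan²A + 1 = sec²A)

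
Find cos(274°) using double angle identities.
cos(274°) = cos²137° - sin²137° = 0.06976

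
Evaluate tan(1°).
tan(1°) = 0.01746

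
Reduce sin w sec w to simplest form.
sin w sec w = tan w (using Reciprocal + quotient)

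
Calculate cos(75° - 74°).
cos(75° - 74°) = cos 75° cos 74° + sin 75° sin 74° = 0.9998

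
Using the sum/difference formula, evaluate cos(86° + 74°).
cos(86° + 74°) = cos 86° cos 74° - sin 86° sin 74° = -0.9397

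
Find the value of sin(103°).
sin(103°) = 0.9744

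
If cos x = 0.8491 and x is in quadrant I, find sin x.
sin x = 0.5282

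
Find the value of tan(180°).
tan(180°) = 0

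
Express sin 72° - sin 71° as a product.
sin 72° - sin 71° = 2 cos(71.5°) sin(0.5°)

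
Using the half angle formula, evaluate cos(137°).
cos(137°) = -√((1 + cos 274°)/2) = -0.7314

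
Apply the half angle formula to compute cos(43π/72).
cos(43π/72) = -√((1 + cos 43π/36)/2) = -0.3007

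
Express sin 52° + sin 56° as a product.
sin 52° + sin 56° = 2 sin(54°) cos(-2°)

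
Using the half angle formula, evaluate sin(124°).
sin(124°) = √((1 - cos 248°)/2) = 0.829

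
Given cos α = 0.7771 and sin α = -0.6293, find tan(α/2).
tan(α/2) = sin α / (1 + cos α) = -0.3541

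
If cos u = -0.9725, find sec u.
sec u = 1/cos u = -1.028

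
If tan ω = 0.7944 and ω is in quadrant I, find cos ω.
cos ω = 0.783 (using tan²ω + 1 = sec²ω)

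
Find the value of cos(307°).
cos(307°) = 0.6018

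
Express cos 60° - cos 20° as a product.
cos 60° - cos 20° = -2 sin(40°) sin(20°)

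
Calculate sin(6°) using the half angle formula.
sin(6°) = √((1 - cos 12°)/2) = 0.1045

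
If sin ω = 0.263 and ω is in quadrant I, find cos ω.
cos ω = 0.9648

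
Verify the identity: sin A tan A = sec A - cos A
RHS = 1/cos A - cos A = (1 - cos²A)/cos A = sin²A/cos A = sin A · (sin A/cos A) = sin A tan A = LHS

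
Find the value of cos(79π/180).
cos(79π/180) = 0.1908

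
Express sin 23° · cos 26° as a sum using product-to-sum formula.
sin 23° cos 26° = (1/2)[sin(23°+26°) + sin(23°-26°)]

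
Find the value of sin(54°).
sin(54°) = 0.809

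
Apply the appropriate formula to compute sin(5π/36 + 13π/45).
sin(5π/36 + 13π/45) = sin 5π/36 cos 13π/45 + cos 5π/36 sin 13π/45 = 0.9744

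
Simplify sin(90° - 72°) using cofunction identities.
sin(90° - 72°) = cos(72°)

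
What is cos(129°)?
cos(129°) = -0.6293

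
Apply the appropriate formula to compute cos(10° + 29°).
cos(10° + 29°) = cos 10° cos 29° - sin 10° sin 29° = 0.7771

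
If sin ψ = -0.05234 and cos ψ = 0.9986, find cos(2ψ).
cos(2ψ) = cos²ψ - sin²ψ = 0.9945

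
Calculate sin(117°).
sin(117°) = 0.891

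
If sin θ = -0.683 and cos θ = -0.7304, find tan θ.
tan θ = sin θ / cos θ = 0.9351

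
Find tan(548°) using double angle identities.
tan(548°) = 2 tan 274° / (1 - tan²274°) = 0.1405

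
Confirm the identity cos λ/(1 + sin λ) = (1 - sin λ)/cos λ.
RHS = (1 - sin λ)(1 + sin λ) / (cos λ(1 + sin λ)) = (1 - sin²λ) / (cos λ(1 + sin λ)) = cos²λ / (cos λ(1 + sin λ)) = cos λ/(1 + sin λ) = LHS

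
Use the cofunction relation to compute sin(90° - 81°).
sin(90° - 81°) = cos(81°) = 0.1564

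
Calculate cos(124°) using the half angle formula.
cos(124°) = -√((1 + cos 248°)/2) = -0.5592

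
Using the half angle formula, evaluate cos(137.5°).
cos(137.5°) = -√((1 + cos 275°)/2) = -0.7373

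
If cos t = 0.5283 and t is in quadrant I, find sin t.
sin t = 0.8491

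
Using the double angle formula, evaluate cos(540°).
cos(540°) = cos²270° - sin²270° = -1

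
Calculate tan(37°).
tan(37°) = 0.7536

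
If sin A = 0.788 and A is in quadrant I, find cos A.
cos A = 0.6157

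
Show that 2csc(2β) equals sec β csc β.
LHS = 2/sin(2β) = 2/(2 sin β cos β) = 1/(sin β cos β) = (1/cos β)(1/sin β) = sec β csc β = RHS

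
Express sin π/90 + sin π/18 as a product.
sin π/90 + sin π/18 = 2 sin(π/30) cos(-π/45)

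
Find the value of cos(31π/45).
cos(31π/45) = -0.5592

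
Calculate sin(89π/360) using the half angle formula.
sin(89π/360) = √((1 - cos 89π/180)/2) = 0.7009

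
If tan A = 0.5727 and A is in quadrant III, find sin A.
sin A = -0.497 (using tan²A + 1 = sec²A)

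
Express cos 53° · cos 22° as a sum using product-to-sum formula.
cos 53° cos 22° = (1/2)[cos(53°-22°) + cos(53°+22°)]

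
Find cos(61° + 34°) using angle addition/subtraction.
cos(61° + 34°) = cos 61° cos 34° - sin 61° sin 34° = -0.08716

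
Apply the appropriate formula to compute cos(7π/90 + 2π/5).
cos(7π/90 + 2π/5) = cos 7π/90 cos 2π/5 - sin 7π/90 sin 2π/5 = 0.06976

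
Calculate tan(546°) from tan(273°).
tan(546°) = 2 tan 273° / (1 - tan²273°) = 0.1051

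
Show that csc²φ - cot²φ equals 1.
LHS = 1/sin²φ - cos²φ/sin²φ = (1 - cos²φ)/sin²φ = sin²φ/sin²φ = 1 = RHS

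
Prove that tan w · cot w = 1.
LHS = (sin w/cos w) · (cos w/sin w) = 1 = RHS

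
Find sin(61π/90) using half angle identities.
sin(61π/90) = √((1 - cos 61π/45)/2) = 0.848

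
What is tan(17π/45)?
tan(17π/45) = 2.475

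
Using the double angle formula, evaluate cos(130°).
cos(130°) = cos²65° - sin²65° = -0.6428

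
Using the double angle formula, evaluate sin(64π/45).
sin(64π/45) = 2 sin 32π/45 cos 32π/45 = -0.9703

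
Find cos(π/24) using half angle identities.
cos(π/24) = √((1 + cos π/12)/2) = 0.9914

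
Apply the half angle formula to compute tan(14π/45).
tan(14π/45) = sin 28π/45 / (1 + cos 28π/45) = 1.483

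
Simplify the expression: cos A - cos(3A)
cos A - cos(3A) = 2 sin(2A) sin A (using Sum-to-product)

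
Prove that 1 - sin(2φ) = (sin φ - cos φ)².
RHS = sin²φ - 2 sin φ cos φ + cos²φ = (sin²φ + cos²φ) - 2 sin φ cos φ = 1 - sin(2φ) = LHS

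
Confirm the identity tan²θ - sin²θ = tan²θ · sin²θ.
LHS = sin²θ/cos²θ - sin²θ = sin²θ(1/cos²θ - 1) = sin²θ · (1 - cos²θ)/cos²θ = sin²θ · sin²θ/cos²θ = sin²θ · tan²θ = RHS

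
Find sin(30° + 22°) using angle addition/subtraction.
sin(30° + 22°) = sin 30° cos 22° + cos 30° sin 22° = 0.788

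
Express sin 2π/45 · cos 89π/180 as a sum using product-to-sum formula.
sin 2π/45 cos 89π/180 = (1/2)[sin(2π/45+89π/180) + sin(2π/45-89π/180)]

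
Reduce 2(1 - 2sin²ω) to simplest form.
2(1 - 2sin²ω) = 2(cos(2ω)) (using Double angle)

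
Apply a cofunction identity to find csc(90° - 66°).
csc(90° - 66°) = sec(66°) = 2.459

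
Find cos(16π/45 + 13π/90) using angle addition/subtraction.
cos(16π/45 + 13π/90) = cos 16π/45 cos 13π/90 - sin 16π/45 sin 13π/90 = 0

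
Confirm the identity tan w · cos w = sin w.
LHS = (sin w/cos w) · cos w = sin w = RHS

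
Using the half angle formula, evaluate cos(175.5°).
cos(175.5°) = -√((1 + cos 351°)/2) = -0.9969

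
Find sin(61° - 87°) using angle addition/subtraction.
sin(61° - 87°) = sin 61° cos 87° - cos 61° sin 87° = -0.4384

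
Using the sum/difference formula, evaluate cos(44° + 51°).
cos(44° + 51°) = cos 44° cos 51° - sin 44° sin 51° = -0.08716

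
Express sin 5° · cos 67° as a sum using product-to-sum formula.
sin 5° cos 67° = (1/2)[sin(5°+67°) + sin(5°-67°)]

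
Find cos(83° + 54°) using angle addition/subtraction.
cos(83° + 54°) = cos 83° cos 54° - sin 83° sin 54° = -0.7314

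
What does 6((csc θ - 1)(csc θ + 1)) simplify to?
6((csc θ - 1)(csc θ + 1)) = 6(cot²θ) (using Diff. of squares)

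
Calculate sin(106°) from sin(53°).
sin(106°) = 2 sin 53° cos 53° = 0.9613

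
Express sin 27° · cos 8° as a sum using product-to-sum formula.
sin 27° cos 8° = (1/2)[sin(27°+8°) + sin(27°-8°)]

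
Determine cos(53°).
cos(53°) = 0.6018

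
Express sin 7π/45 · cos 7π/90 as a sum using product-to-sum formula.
sin 7π/45 cos 7π/90 = (1/2)[sin(7π/45+7π/90) + sin(7π/45-7π/90)]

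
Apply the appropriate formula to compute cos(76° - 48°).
cos(76° - 48°) = cos 76° cos 48° + sin 76° sin 48° = 0.8829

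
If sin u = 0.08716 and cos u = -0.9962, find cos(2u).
cos(2u) = cos²u - sin²u = 0.9848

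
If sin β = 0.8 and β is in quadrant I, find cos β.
cos β = 0.6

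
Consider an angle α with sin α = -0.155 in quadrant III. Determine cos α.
cos α = ±√(1 - sin²α) = -0.9879 (negative in QIII)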